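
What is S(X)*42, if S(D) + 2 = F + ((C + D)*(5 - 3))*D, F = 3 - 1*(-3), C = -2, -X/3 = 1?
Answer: 1428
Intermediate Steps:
X = -3 (X = -3*1 = -3)
F = 6 (F = 3 + 3 = 6)
S(D) = 4 + D*(-4 + 2*D) (S(D) = -2 + (6 + ((-2 + D)*(5 - 3))*D) = -2 + (6 + ((-2 + D)*2)*D) = -2 + (6 + (-4 + 2*D)*D) = -2 + (6 + D*(-4 + 2*D)) = 4 + D*(-4 + 2*D))
S(X)*42 = (4 - 4*(-3) + 2*(-3)²)*42 = (4 + 12 + 2*9)*42 = (4 + 12 + 18)*42 = 34*42 = 1428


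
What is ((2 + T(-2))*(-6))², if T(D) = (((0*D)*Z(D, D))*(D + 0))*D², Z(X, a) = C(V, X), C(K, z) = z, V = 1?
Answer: 144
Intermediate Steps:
Z(X, a) = X
T(D) = 0 (T(D) = (((0*D)*D)*(D + 0))*D² = ((0*D)*D)*D² = (0*D)*D² = 0*D² = 0)
((2 + T(-2))*(-6))² = ((2 + 0)*(-6))² = (2*(-6))² = (-12)² = 144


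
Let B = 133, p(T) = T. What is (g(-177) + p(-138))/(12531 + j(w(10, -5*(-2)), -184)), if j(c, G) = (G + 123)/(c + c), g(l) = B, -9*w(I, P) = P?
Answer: -100/251169 ≈ -0.00039814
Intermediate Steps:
w(I, P) = -P/9
g(l) = 133
j(c, G) = (123 + G)/(2*c) (j(c, G) = (123 + G)/((2*c)) = (123 + G)*(1/(2*c)) = (123 + G)/(2*c))
(g(-177) + p(-138))/(12531 + j(w(10, -5*(-2)), -184)) = (133 - 138)/(12531 + (123 - 184)/(2*((-(-5)*(-2)/9)))) = -5/(12531 + (1/2)*(-61)/(-1/9*10)) = -5/(12531 + (1/2)*(-61)/(-10/9)) = -5/(12531 + (1/2)*(-9/10)*(-61)) = -5/(12531 + 549/20) = -5/251169/20 = -5*20/251169 = -100/251169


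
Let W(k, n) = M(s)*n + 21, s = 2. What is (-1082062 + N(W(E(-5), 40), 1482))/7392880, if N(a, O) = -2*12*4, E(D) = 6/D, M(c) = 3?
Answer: -49189/336040 ≈ -0.14638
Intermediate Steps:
W(k, n) = 21 + 3*n (W(k, n) = 3*n + 21 = 21 + 3*n)
N(a, O) = -96 (N(a, O) = -24*4 = -96)
(-1082062 + N(W(E(-5), 40), 1482))/7392880 = (-1082062 - 96)/7392880 = -1082158*1/7392880 = -49189/336040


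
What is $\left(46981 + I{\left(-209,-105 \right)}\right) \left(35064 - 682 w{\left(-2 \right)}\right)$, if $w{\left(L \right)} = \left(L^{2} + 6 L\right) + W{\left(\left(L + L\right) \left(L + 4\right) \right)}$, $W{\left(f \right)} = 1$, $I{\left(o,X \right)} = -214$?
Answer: $1863103746$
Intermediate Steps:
$w{\left(L \right)} = 1 + L^{2} + 6 L$ ($w{\left(L \right)} = \left(L^{2} + 6 L\right) + 1 = 1 + L^{2} + 6 L$)
$\left(46981 + I{\left(-209,-105 \right)}\right) \left(35064 - 682 w{\left(-2 \right)}\right) = \left(46981 - 214\right) \left(35064 - 682 \left(1 + \left(-2\right)^{2} + 6 \left(-2\right)\right)\right) = 46767 \left(35064 - 682 \left(1 + 4 - 12\right)\right) = 46767 \left(35064 - -4774\right) = 46767 \left(35064 + 4774\right) = 46767 \cdot 39838 = 1863103746$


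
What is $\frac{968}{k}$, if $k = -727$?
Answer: $- \frac{968}{727} \approx -1.3315$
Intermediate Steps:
$\frac{968}{k} = \frac{968}{-727} = 968 \left(- \frac{1}{727}\right) = - \frac{968}{727}$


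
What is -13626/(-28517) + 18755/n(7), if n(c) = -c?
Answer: -534740953/199619 ≈ -2678.8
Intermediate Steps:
-13626/(-28517) + 18755/n(7) = -13626/(-28517) + 18755/((-1*7)) = -13626*(-1/28517) + 18755/(-7) = 13626/28517 + 18755*(-⅐) = 13626/28517 - 18755/7 = -534740953/199619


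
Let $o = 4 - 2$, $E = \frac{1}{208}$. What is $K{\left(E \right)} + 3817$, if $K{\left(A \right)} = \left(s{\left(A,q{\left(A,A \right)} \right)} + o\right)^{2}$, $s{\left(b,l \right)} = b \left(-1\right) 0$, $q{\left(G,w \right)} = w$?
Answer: $3821$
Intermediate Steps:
$E = \frac{1}{208} \approx 0.0048077$
$s{\left(b,l \right)} = 0$ ($s{\left(b,l \right)} = - b 0 = 0$)
$o = 2$
$K{\left(A \right)} = 4$ ($K{\left(A \right)} = \left(0 + 2\right)^{2} = 2^{2} = 4$)
$K{\left(E \right)} + 3817 = 4 + 3817 = 3821$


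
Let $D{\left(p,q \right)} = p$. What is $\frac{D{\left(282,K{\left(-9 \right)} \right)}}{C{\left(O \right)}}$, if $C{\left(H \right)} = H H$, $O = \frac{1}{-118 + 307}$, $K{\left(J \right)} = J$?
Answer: $10073322$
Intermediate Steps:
$O = \frac{1}{189} \approx 0.005291$
$C{\left(H \right)} = H^{2}$
$\frac{D{\left(282,K{\left(-9 \right)} \right)}}{C{\left(O \right)}} = \frac{282}{\left(\frac{1}{189}\right)^{2}} = 282 \frac{1}{\frac{1}{35721}} = 282 \cdot 35721 = 10073322$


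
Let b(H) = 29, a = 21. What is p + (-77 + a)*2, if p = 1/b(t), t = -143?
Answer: -3247/29 ≈ -111.97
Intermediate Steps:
p = 1/29 ≈ 0.034483
p + (-77 + a)*2 = 1/29 + (-77 + 21)*2 = 1/29 - 56*2 = 1/29 - 112 = -3247/29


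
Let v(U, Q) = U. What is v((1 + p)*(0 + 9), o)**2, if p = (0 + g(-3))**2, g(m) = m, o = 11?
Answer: 8100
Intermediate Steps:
p = 9 (p = (0 - 3)**2 = (-3)**2 = 9)
v((1 + p)*(0 + 9), o)**2 = ((1 + 9)*(0 + 9))**2 = (10*9)**2 = 90**2 = 8100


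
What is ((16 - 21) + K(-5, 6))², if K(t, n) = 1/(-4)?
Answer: 441/16 ≈ 27.563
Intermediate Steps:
K(t, n) = -¼
((16 - 21) + K(-5, 6))² = ((16 - 21) - ¼)² = (-5 - ¼)² = (-21/4)² = 441/16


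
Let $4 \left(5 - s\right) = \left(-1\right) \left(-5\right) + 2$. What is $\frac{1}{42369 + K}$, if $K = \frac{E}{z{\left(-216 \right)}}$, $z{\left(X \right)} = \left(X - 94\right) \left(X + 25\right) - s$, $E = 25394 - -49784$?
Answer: $\frac{236827}{10034423875} \approx 2.3601 \cdot 10^{-5}$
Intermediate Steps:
$s = \frac{13}{4}$ ($s = 5 - \frac{\left(-1\right) \left(-5\right) + 2}{4} = 5 - \frac{5 + 2}{4} = 5 - \frac{7}{4} = \frac{13}{4} \approx 3.25$)
$E = 75178$ ($E = 25394 + 49784 = 75178$)
$z{\left(X \right)} = - \frac{13}{4} + \left(-94 + X\right) \left(25 + X\right)$ ($z{\left(X \right)} = \left(X - 94\right) \left(X + 25\right) - \frac{13}{4} = \left(-94 + X\right) \left(25 + X\right) - \frac{13}{4} = - \frac{13}{4} + \left(-94 + X\right) \left(25 + X\right)$)
$K = \frac{300712}{236827}$ ($K = \frac{75178}{- \frac{9413}{4} + \left(-216\right)^{2} - -14904} = \frac{75178}{- \frac{9413}{4} + 46656 + 14904} = \frac{75178}{\frac{236827}{4}} = 75178 \cdot \frac{4}{236827} = \frac{300712}{236827} \approx 1.2698$)
$\frac{1}{42369 + K} = \frac{1}{42369 + \frac{300712}{236827}} = \frac{1}{\frac{10034423875}{236827}} = \frac{236827}{10034423875}$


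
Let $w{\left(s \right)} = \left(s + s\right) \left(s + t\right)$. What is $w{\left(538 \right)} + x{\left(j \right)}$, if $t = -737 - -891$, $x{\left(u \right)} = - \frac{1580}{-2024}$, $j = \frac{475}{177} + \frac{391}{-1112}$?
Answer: $\frac{376763947}{506} \approx 7.4459 \cdot 10^{5}$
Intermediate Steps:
$j = \frac{458993}{196824}$ ($j = 475 \cdot \frac{1}{177} + 391 \left(- \frac{1}{1112}\right) = \frac{475}{177} - \frac{391}{1112} = \frac{458993}{196824} \approx 2.332$)
$x{\left(u \right)} = \frac{395}{506}$ ($x{\left(u \right)} = \left(-1580\right) \left(- \frac{1}{2024}\right) = \frac{395}{506}$)
$t = 154$ ($t = -737 + 891 = 154$)
$w{\left(s \right)} = 2 s \left(154 + s\right)$ ($w{\left(s \right)} = \left(s + s\right) \left(s + 154\right) = 2 s \left(154 + s\right)$)
$w{\left(538 \right)} + x{\left(j \right)} = 2 \cdot 538 \left(154 + 538\right) + \frac{395}{506} = 2 \cdot 538 \cdot 692 + \frac{395}{506} = 744592 + \frac{395}{506} = \frac{376763947}{506}$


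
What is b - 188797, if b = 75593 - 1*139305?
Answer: -252509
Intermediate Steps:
b = -63712 (b = 75593 - 139305 = -63712)
b - 188797 = -63712 - 188797 = -252509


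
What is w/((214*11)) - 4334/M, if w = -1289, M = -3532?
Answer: 706186/1039291 ≈ 0.67949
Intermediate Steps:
w/((214*11)) - 4334/M = -1289/(214*11) - 4334/(-3532) = -1289/2354 - 4334*(-1/3532) = -1289*1/2354 + 2167/1766 = -1289/2354 + 2167/1766 = 706186/1039291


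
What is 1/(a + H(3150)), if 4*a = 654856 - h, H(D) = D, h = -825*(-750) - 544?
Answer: 2/24625 ≈ 8.1218e-5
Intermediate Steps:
h = 618206 (h = 618750 - 544 = 618206)
a = 18325/2 (a = (654856 - 1*618206)/4 = (654856 - 618206)/4 = (¼)*36650 = 18325/2 ≈ 9162.5)
1/(a + H(3150)) = 1/(18325/2 + 3150) = 1/(24625/2) = 2/24625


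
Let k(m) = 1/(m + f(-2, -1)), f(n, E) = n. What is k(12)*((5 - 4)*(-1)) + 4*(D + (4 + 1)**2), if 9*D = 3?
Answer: 3037/30 ≈ 101.23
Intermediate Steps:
D = 1/3 (D = (1/9)*3 = 1/3 ≈ 0.33333)
k(m) = 1/(-2 + m) (k(m) = 1/(m - 2) = 1/(-2 + m))
k(12)*((5 - 4)*(-1)) + 4*(D + (4 + 1)**2) = ((5 - 4)*(-1))/(-2 + 12) + 4*(1/3 + (4 + 1)**2) = (1*(-1))/10 + 4*(1/3 + 5**2) = (1/10)*(-1) + 4*(1/3 + 25) = -1/10 + 4*(76/3) = -1/10 + 304/3 = 3037/30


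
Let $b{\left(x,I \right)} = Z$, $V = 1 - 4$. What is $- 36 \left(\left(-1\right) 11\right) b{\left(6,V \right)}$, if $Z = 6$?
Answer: $2376$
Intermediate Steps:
$V = -3$
$b{\left(x,I \right)} = 6$
$- 36 \left(\left(-1\right) 11\right) b{\left(6,V \right)} = - 36 \left(\left(-1\right) 11\right) 6 = \left(-36\right) \left(-11\right) 6 = 396 \cdot 6 = 2376$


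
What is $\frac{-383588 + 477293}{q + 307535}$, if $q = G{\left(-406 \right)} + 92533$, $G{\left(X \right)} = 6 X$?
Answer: $\frac{31235}{132544} \approx 0.23566$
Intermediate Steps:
$q = 90097$ ($q = 6 \left(-406\right) + 92533 = -2436 + 92533 = 90097$)
$\frac{-383588 + 477293}{q + 307535} = \frac{-383588 + 477293}{90097 + 307535} = \frac{93705}{397632} = 93705 \cdot \frac{1}{397632} = \frac{31235}{132544}$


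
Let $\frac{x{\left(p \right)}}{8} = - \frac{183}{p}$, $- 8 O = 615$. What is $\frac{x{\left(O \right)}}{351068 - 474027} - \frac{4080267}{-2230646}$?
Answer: $\frac{2508315349241}{1371390007570} \approx 1.829$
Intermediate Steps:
$O = - \frac{615}{8}$ ($O = \left(- \frac{1}{8}\right) 615 = - \frac{615}{8} \approx -76.875$)
$x{\left(p \right)} = - \frac{1464}{p}$ ($x{\left(p \right)} = 8 \left(- \frac{183}{p}\right) = - \frac{1464}{p}$)
$\frac{x{\left(O \right)}}{351068 - 474027} - \frac{4080267}{-2230646} = \frac{\left(-1464\right) \frac{1}{- \frac{615}{8}}}{351068 - 474027} - \frac{4080267}{-2230646} = \frac{\left(-1464\right) \left(- \frac{8}{615}\right)}{-122959} - - \frac{4080267}{2230646} = \frac{3904}{205} \left(- \frac{1}{122959}\right) + \frac{4080267}{2230646} = - \frac{3904}{25206595} + \frac{4080267}{2230646} = \frac{2508315349241}{1371390007570}$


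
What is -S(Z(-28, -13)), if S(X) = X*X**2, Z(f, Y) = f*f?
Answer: -481890304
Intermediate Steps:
Z(f, Y) = f**2
S(X) = X**3
-S(Z(-28, -13)) = -((-28)**2)**3 = -1*784**3 = -1*481890304 = -481890304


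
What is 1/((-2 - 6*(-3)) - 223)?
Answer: -1/207 ≈ -0.0048309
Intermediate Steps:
1/((-2 - 6*(-3)) - 223) = 1/((-2 + 18) - 223) = 1/(16 - 223) = 1/(-207) = -1/207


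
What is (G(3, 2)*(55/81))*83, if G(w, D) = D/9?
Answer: 9130/729 ≈ 12.524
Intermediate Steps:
G(w, D) = D/9 (G(w, D) = D*(⅑) = D/9)
(G(3, 2)*(55/81))*83 = (((⅑)*2)*(55/81))*83 = (2*(55*(1/81))/9)*83 = ((2/9)*(55/81))*83 = (110/729)*83 = 9130/729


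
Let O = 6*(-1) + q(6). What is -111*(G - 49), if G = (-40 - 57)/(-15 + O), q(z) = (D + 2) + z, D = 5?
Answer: 32745/8 ≈ 4093.1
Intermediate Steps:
q(z) = 7 + z (q(z) = (5 + 2) + z = 7 + z)
O = 7 (O = 6*(-1) + (7 + 6) = -6 + 13 = 7)
G = 97/8 (G = (-40 - 57)/(-15 + 7) = -97/(-8) = -97*(-⅛) = 97/8 ≈ 12.125)
-111*(G - 49) = -111*(97/8 - 49) = -111*(-295/8) = 32745/8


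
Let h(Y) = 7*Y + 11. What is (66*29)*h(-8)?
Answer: -86130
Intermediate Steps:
h(Y) = 11 + 7*Y
(66*29)*h(-8) = (66*29)*(11 + 7*(-8)) = 1914*(11 - 56) = 1914*(-45) = -86130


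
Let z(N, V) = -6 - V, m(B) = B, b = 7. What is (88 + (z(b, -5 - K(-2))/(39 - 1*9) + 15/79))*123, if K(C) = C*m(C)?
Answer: 8579127/790 ≈ 10860.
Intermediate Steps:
K(C) = C**2 (K(C) = C*C = C**2)
(88 + (z(b, -5 - K(-2))/(39 - 1*9) + 15/79))*123 = (88 + ((-6 - (-5 - 1*(-2)**2))/(39 - 1*9) + 15/79))*123 = (88 + ((-6 - (-5 - 1*4))/(39 - 9) + 15*(1/79)))*123 = (88 + ((-6 - (-5 - 4))/30 + 15/79))*123 = (88 + ((-6 - 1*(-9))*(1/30) + 15/79))*123 = (88 + ((-6 + 9)*(1/30) + 15/79))*123 = (88 + (3*(1/30) + 15/79))*123 = (88 + (1/10 + 15/79))*123 = (88 + 229/790)*123 = (69749/790)*123 = 8579127/790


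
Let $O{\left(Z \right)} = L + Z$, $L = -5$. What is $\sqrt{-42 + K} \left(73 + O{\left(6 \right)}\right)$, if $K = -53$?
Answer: $74 i \sqrt{95} \approx 721.26 i$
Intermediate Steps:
$O{\left(Z \right)} = -5 + Z$
$\sqrt{-42 + K} \left(73 + O{\left(6 \right)}\right) = \sqrt{-42 - 53} \left(73 + \left(-5 + 6\right)\right) = \sqrt{-95} \left(73 + 1\right) = i \sqrt{95} \cdot 74 = 74 i \sqrt{95}$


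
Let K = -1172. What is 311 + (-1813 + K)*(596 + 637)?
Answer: -3680194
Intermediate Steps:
311 + (-1813 + K)*(596 + 637) = 311 + (-1813 - 1172)*(596 + 637) = 311 - 2985*1233 = 311 - 3680505 = -3680194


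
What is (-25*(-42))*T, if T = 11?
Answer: 11550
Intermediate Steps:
(-25*(-42))*T = -25*(-42)*11 = 1050*11 = 11550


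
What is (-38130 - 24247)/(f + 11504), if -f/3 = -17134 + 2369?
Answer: -62377/55799 ≈ -1.1179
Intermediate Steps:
f = 44295 (f = -3*(-17134 + 2369) = -3*(-14765) = 44295)
(-38130 - 24247)/(f + 11504) = (-38130 - 24247)/(44295 + 11504) = -62377/55799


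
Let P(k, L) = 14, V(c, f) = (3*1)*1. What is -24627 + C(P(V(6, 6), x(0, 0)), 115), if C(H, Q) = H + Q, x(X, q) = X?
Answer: -24498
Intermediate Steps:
V(c, f) = 3 (V(c, f) = 3*1 = 3)
-24627 + C(P(V(6, 6), x(0, 0)), 115) = -24627 + (14 + 115) = -24627 + 129 = -24498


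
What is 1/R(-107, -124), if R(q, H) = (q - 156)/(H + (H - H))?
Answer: 124/263 ≈ 0.47148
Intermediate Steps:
R(q, H) = (-156 + q)/H (R(q, H) = (-156 + q)/(H + 0) = (-156 + q)/H)
1/R(-107, -124) = 1/((-156 - 107)/(-124)) = 1/(-1/124*(-263)) = 1/(263/124) = 124/263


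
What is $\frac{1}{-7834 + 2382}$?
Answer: $- \frac{1}{5452} \approx -0.00018342$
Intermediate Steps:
$\frac{1}{-7834 + 2382} = \frac{1}{-5452} = - \frac{1}{5452}$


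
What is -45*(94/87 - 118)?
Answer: 152580/29 ≈ 5261.4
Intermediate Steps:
-45*(94/87 - 118) = -45*(-10172/87) = 152580/29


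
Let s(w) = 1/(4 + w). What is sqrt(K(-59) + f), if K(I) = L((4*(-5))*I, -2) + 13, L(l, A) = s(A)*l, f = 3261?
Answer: 2*sqrt(966) ≈ 62.161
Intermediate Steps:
L(l, A) = l/(4 + A)
K(I) = 13 - 10*I (K(I) = ((4*(-5))*I)/(4 - 2) + 13 = -20*I/2 + 13 = -20*I*(1/2) + 13 = -10*I + 13 = 13 - 10*I)
sqrt(K(-59) + f) = sqrt((13 - 10*(-59)) + 3261) = sqrt((13 + 590) + 3261) = sqrt(603 + 3261) = sqrt(3864) = 2*sqrt(966)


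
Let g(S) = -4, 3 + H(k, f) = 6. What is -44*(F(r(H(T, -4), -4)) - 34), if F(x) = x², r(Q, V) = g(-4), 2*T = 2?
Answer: 792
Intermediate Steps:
T = 1 (T = (½)*2 = 1)
H(k, f) = 3 (H(k, f) = -3 + 6 = 3)
r(Q, V) = -4
-44*(F(r(H(T, -4), -4)) - 34) = -44*((-4)² - 34) = -44*(16 - 34) = -44*(-18) = 792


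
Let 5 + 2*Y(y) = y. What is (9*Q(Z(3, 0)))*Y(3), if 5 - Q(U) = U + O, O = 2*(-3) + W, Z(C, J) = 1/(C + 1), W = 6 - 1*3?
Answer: -279/4 ≈ -69.750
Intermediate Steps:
Y(y) = -5/2 + y/2
W = 3 (W = 6 - 3 = 3)
Z(C, J) = 1/(1 + C)
O = -3 (O = 2*(-3) + 3 = -6 + 3 = -3)
Q(U) = 8 - U (Q(U) = 5 - (U - 3) = 5 - (-3 + U) = 5 + (3 - U) = 8 - U)
(9*Q(Z(3, 0)))*Y(3) = (9*(8 - 1/(1 + 3)))*(-5/2 + (½)*3) = (9*(8 - 1/4))*(-5/2 + 3/2) = (9*(8 - 1*¼))*(-1) = (9*(8 - ¼))*(-1) = (9*(31/4))*(-1) = (279/4)*(-1) = -279/4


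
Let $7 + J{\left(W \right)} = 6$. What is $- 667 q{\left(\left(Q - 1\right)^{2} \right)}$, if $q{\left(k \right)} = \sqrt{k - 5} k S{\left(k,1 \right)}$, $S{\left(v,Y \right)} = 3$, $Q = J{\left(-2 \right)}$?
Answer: $- 8004 i \approx - 8004.0 i$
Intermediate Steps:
$J{\left(W \right)} = -1$ ($J{\left(W \right)} = -7 + 6 = -1$)
$Q = -1$
$q{\left(k \right)} = 3 k \sqrt{-5 + k}$ ($q{\left(k \right)} = \sqrt{k - 5} k 3 = \sqrt{-5 + k} k 3 = k \sqrt{-5 + k} 3 = 3 k \sqrt{-5 + k}$)
$- 667 q{\left(\left(Q - 1\right)^{2} \right)} = - 667 \cdot 3 \left(-1 - 1\right)^{2} \sqrt{-5 + \left(-1 - 1\right)^{2}} = - 667 \cdot 3 \left(-2\right)^{2} \sqrt{-5 + \left(-2\right)^{2}} = - 667 \cdot 3 \cdot 4 \sqrt{-5 + 4} = - 667 \cdot 3 \cdot 4 \sqrt{-1} = - 667 \cdot 3 \cdot 4 i = - 667 \cdot 12 i = - 8004 i$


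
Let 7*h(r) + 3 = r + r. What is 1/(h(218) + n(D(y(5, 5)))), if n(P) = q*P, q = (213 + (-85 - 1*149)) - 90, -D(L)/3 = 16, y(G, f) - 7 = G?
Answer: 7/37729 ≈ 0.00018553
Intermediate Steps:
y(G, f) = 7 + G
D(L) = -48 (D(L) = -3*16 = -48)
h(r) = -3/7 + 2*r/7 (h(r) = -3/7 + (r + r)/7 = -3/7 + (2*r)/7 = -3/7 + 2*r/7)
q = -111 (q = (213 + (-85 - 149)) - 90 = (213 - 234) - 90 = -21 - 90 = -111)
n(P) = -111*P
1/(h(218) + n(D(y(5, 5)))) = 1/((-3/7 + (2/7)*218) - 111*(-48)) = 1/((-3/7 + 436/7) + 5328) = 1/(433/7 + 5328) = 1/(37729/7) = 7/37729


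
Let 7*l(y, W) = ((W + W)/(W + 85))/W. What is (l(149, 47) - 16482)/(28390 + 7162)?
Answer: -7614683/16425024 ≈ -0.46360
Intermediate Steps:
l(y, W) = 2/(7*(85 + W)) (l(y, W) = (((W + W)/(W + 85))/W)/7 = (((2*W)/(85 + W))/W)/7 = ((2*W/(85 + W))/W)/7 = (2/(85 + W))/7 = 2/(7*(85 + W)))
(l(149, 47) - 16482)/(28390 + 7162) = (2/(7*(85 + 47)) - 16482)/(28390 + 7162) = ((2/7)/132 - 16482)/35552 = ((2/7)*(1/132) - 16482)*(1/35552) = (1/462 - 16482)*(1/35552) = -7614683/462*1/35552 = -7614683/16425024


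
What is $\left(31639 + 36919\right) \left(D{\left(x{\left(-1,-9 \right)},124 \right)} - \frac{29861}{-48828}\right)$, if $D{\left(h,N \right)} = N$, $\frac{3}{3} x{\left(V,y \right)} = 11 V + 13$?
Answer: $\frac{16043977439}{1878} \approx 8.5431 \cdot 10^{6}$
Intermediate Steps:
$x{\left(V,y \right)} = 13 + 11 V$ ($x{\left(V,y \right)} = 11 V + 13 = 13 + 11 V$)
$\left(31639 + 36919\right) \left(D{\left(x{\left(-1,-9 \right)},124 \right)} - \frac{29861}{-48828}\right) = \left(31639 + 36919\right) \left(124 - \frac{29861}{-48828}\right) = 68558 \left(124 - - \frac{2297}{3756}\right) = 68558 \left(124 + \frac{2297}{3756}\right) = 68558 \cdot \frac{468041}{3756} = \frac{16043977439}{1878}$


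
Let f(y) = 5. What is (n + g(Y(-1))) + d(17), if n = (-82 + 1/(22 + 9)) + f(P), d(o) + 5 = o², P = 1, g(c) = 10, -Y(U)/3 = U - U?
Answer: 6728/31 ≈ 217.03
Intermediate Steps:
Y(U) = 0 (Y(U) = -3*(U - U) = -3*0 = 0)
d(o) = -5 + o²
n = -2386/31 (n = (-82 + 1/(22 + 9)) + 5 = (-82 + 1/31) + 5 = -2541/31 + 5 = -2386/31 ≈ -76.968)
(n + g(Y(-1))) + d(17) = (-2386/31 + 10) + (-5 + 17²) = -2076/31 + (-5 + 289) = -2076/31 + 284 = 6728/31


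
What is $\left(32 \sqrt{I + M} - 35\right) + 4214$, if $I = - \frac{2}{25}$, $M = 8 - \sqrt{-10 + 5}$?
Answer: $4179 + \frac{32 \sqrt{198 - 25 i \sqrt{5}}}{5} \approx 4269.9 - 12.59 i$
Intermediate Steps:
$M = 8 - i \sqrt{5}$ ($M = 8 - \sqrt{-5} = 8 - i \sqrt{5} \approx 8.0 - 2.2361 i$)
$I = - \frac{2}{25}$ ($I = \left(-2\right) \frac{1}{25} = - \frac{2}{25} \approx -0.08$)
$\left(32 \sqrt{I + M} - 35\right) + 4214 = \left(32 \sqrt{- \frac{2}{25} + \left(8 - i \sqrt{5}\right)} - 35\right) + 4214 = \left(32 \sqrt{\frac{198}{25} - i \sqrt{5}} - 35\right) + 4214 = \left(-35 + 32 \sqrt{\frac{198}{25} - i \sqrt{5}}\right) + 4214 = 4179 + 32 \sqrt{\frac{198}{25} - i \sqrt{5}}$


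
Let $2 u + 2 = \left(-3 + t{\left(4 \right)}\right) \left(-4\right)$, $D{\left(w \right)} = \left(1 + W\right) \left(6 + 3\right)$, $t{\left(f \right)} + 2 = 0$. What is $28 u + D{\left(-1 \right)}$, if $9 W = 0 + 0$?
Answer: $261$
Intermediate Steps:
$W = 0$ ($W = \frac{0 + 0}{9} = \frac{1}{9} \cdot 0 = 0$)
$t{\left(f \right)} = -2$ ($t{\left(f \right)} = -2 + 0 = -2$)
$D{\left(w \right)} = 9$ ($D{\left(w \right)} = \left(1 + 0\right) \left(6 + 3\right) = 1 \cdot 9 = 9$)
$u = 9$ ($u = -1 + \frac{\left(-3 - 2\right) \left(-4\right)}{2} = -1 + \frac{\left(-5\right) \left(-4\right)}{2} = -1 + \frac{1}{2} \cdot 20 = -1 + 10 = 9$)
$28 u + D{\left(-1 \right)} = 28 \cdot 9 + 9 = 252 + 9 = 261$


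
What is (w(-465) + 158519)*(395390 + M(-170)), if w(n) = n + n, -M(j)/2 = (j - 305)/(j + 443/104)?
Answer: 1074006640463070/17237 ≈ 6.2308e+10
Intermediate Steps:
M(j) = -2*(-305 + j)/(443/104 + j) (M(j) = -2*(j - 305)/(j + 443/104) = -2*(-305 + j)/(j + 443*(1/104)) = -2*(-305 + j)/(j + 443/104) = -2*(-305 + j)/(443/104 + j))
w(n) = 2*n
(w(-465) + 158519)*(395390 + M(-170)) = (2*(-465) + 158519)*(395390 + 208*(305 - 1*(-170))/(443 + 104*(-170))) = (-930 + 158519)*(395390 + 208*(305 + 170)/(443 - 17680)) = 157589*(395390 + 208*475/(-17237)) = 157589*(395390 + 208*(-1/17237)*475) = 157589*(395390 - 98800/17237) = 157589*(6815238630/17237) = 1074006640463070/17237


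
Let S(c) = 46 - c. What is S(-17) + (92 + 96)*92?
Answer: 17359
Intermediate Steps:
S(-17) + (92 + 96)*92 = (46 - 1*(-17)) + (92 + 96)*92 = (46 + 17) + 188*92 = 63 + 17296 = 17359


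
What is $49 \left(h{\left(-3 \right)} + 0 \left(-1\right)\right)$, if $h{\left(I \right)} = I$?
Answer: $-147$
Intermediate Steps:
$49 \left(h{\left(-3 \right)} + 0 \left(-1\right)\right) = 49 \left(-3 + 0 \left(-1\right)\right) = 49 \left(-3 + 0\right) = 49 \left(-3\right) = -147$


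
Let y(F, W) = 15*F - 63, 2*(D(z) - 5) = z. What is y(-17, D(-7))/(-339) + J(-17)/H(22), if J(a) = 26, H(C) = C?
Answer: 2635/1243 ≈ 2.1199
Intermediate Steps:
D(z) = 5 + z/2
y(F, W) = -63 + 15*F
y(-17, D(-7))/(-339) + J(-17)/H(22) = (-63 + 15*(-17))/(-339) + 26/22 = (-63 - 255)*(-1/339) + 26*(1/22) = -318*(-1/339) + 13/11 = 106/113 + 13/11 = 2635/1243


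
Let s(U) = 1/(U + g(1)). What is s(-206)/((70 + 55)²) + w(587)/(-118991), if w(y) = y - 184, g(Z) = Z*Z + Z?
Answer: -1284681491/379283812500 ≈ -0.0033871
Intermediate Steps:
g(Z) = Z + Z² (g(Z) = Z² + Z = Z + Z²)
s(U) = 1/(2 + U) (s(U) = 1/(U + 1*(1 + 1)) = 1/(U + 1*2) = 1/(U + 2) = 1/(2 + U))
w(y) = -184 + y
s(-206)/((70 + 55)²) + w(587)/(-118991) = 1/((2 - 206)*((70 + 55)²)) + (-184 + 587)/(-118991) = 1/((-204)*(125²)) + 403*(-1/118991) = -1/204/15625 - 403/118991 = -1/204*1/15625 - 403/118991 = -1/3187500 - 403/118991 = -1284681491/379283812500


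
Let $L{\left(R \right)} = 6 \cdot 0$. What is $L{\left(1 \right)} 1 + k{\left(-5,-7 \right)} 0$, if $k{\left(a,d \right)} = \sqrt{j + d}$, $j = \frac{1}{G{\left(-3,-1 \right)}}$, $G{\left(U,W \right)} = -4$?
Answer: $0$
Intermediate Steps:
$j = - \frac{1}{4}$ ($j = \frac{1}{-4} = - \frac{1}{4} \approx -0.25$)
$L{\left(R \right)} = 0$
$k{\left(a,d \right)} = \sqrt{- \frac{1}{4} + d}$
$L{\left(1 \right)} 1 + k{\left(-5,-7 \right)} 0 = 0 \cdot 1 + \frac{\sqrt{-1 + 4 \left(-7\right)}}{2} \cdot 0 = 0 + \frac{\sqrt{-1 - 28}}{2} \cdot 0 = 0 + \frac{\sqrt{-29}}{2} \cdot 0 = 0 + \frac{i \sqrt{29}}{2} \cdot 0 = 0 + 0 = 0$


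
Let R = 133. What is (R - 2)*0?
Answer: 0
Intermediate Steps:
(R - 2)*0 = (133 - 2)*0 = 131*0 = 0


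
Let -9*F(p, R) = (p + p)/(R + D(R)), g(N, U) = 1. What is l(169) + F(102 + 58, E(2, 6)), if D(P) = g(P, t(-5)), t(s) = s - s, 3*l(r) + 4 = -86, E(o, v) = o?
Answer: -1130/27 ≈ -41.852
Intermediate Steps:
l(r) = -30 (l(r) = -4/3 + (⅓)*(-86) = -4/3 - 86/3 = -30)
t(s) = 0
D(P) = 1
F(p, R) = -2*p/(9*(1 + R)) (F(p, R) = -(p + p)/(9*(R + 1)) = -2*p/(9*(1 + R)))
l(169) + F(102 + 58, E(2, 6)) = -30 - 2*(102 + 58)/(9 + 9*2) = -30 - 2*160/(9 + 18) = -30 - 2*160/27 = -30 - 2*160*1/27 = -30 - 320/27 = -1130/27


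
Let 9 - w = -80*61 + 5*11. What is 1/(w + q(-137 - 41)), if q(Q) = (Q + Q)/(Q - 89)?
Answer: 3/14506 ≈ 0.00020681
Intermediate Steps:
q(Q) = 2*Q/(-89 + Q) (q(Q) = (2*Q)/(-89 + Q) = 2*Q/(-89 + Q))
w = 4834 (w = 9 - (-80*61 + 5*11) = 9 - (-4880 + 55) = 9 - 1*(-4825) = 9 + 4825 = 4834)
1/(w + q(-137 - 41)) = 1/(4834 + 2*(-137 - 41)/(-89 + (-137 - 41))) = 1/(4834 + 2*(-178)/(-89 - 178)) = 1/(4834 + 2*(-178)/(-267)) = 1/(4834 + 2*(-178)*(-1/267)) = 1/(4834 + 4/3) = 1/(14506/3) = 3/14506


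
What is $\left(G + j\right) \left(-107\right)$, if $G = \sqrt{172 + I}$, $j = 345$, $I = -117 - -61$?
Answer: $-36915 - 214 \sqrt{29} \approx -38067.0$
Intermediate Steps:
$I = -56$ ($I = -117 + 61 = -56$)
$G = 2 \sqrt{29}$ ($G = \sqrt{172 - 56} = \sqrt{116} = 2 \sqrt{29} \approx 10.77$)
$\left(G + j\right) \left(-107\right) = \left(2 \sqrt{29} + 345\right) \left(-107\right) = \left(345 + 2 \sqrt{29}\right) \left(-107\right) = -36915 - 214 \sqrt{29}$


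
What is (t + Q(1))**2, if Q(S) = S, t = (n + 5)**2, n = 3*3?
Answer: 38809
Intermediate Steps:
n = 9
t = 196 (t = (9 + 5)**2 = 14**2 = 196)
(t + Q(1))**2 = (196 + 1)**2 = 197**2 = 38809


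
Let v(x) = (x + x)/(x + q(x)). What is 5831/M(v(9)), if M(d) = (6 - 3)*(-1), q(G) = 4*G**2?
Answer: -5831/3 ≈ -1943.7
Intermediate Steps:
v(x) = 2*x/(x + 4*x**2) (v(x) = (x + x)/(x + 4*x**2) = (2*x)/(x + 4*x**2) = 2*x/(x + 4*x**2))
M(d) = -3 (M(d) = 3*(-1) = -3)
5831/M(v(9)) = 5831/(-3) = 5831*(-1/3) = -5831/3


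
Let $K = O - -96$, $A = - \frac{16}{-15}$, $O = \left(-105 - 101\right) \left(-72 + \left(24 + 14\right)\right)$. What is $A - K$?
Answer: $- \frac{106484}{15} \approx -7098.9$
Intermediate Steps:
$O = 7004$ ($O = - 206 \left(-72 + 38\right) = \left(-206\right) \left(-34\right) = 7004$)
$A = \frac{16}{15}$ ($A = \left(-16\right) \left(- \frac{1}{15}\right) = \frac{16}{15} \approx 1.0667$)
$K = 7100$ ($K = 7004 - -96 = 7004 + 96 = 7100$)
$A - K = \frac{16}{15} - 7100 = - \frac{106484}{15}$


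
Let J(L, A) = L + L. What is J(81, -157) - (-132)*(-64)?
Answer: -8286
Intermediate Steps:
J(L, A) = 2*L
J(81, -157) - (-132)*(-64) = 2*81 - (-132)*(-64) = 162 - 1*8448 = 162 - 8448 = -8286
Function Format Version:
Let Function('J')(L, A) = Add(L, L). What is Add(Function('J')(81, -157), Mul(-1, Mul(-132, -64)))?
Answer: -8286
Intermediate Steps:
Function('J')(L, A) = Mul(2, L)
Add(Function('J')(81, -157), Mul(-1, Mul(-132, -64))) = Add(Mul(2, 81), Mul(-1, Mul(-132, -64))) = Add(162, Mul(-1, 8448)) = Add(162, -8448) = -8286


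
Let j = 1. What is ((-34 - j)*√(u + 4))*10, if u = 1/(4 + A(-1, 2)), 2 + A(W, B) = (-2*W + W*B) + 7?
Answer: -350*√37/3 ≈ -709.66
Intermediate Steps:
A(W, B) = 5 - 2*W + B*W (A(W, B) = -2 + ((-2*W + W*B) + 7) = -2 + ((-2*W + B*W) + 7) = -2 + (7 - 2*W + B*W) = 5 - 2*W + B*W)
u = ⅑ (u = 1/(4 + (5 - 2*(-1) + 2*(-1))) = 1/(4 + (5 + 2 - 2)) = 1/(4 + 5) = 1/9 = ⅑ ≈ 0.11111)
((-34 - j)*√(u + 4))*10 = ((-34 - 1*1)*√(⅑ + 4))*10 = ((-34 - 1)*√(37/9))*10 = -35*√37/3*10 = -350*√37/3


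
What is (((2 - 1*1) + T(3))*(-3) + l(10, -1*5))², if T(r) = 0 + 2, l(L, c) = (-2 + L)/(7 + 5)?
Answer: 625/9 ≈ 69.444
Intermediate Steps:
l(L, c) = -⅙ + L/12 (l(L, c) = (-2 + L)/12 = (-2 + L)*(1/12) = -⅙ + L/12)
T(r) = 2
(((2 - 1*1) + T(3))*(-3) + l(10, -1*5))² = (((2 - 1*1) + 2)*(-3) + (-⅙ + (1/12)*10))² = (((2 - 1) + 2)*(-3) + (-⅙ + ⅚))² = ((1 + 2)*(-3) + ⅔)² = (3*(-3) + ⅔)² = (-9 + ⅔)² = (-25/3)² = 625/9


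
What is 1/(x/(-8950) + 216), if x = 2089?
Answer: 8950/1931111 ≈ 0.0046346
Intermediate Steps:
1/(x/(-8950) + 216) = 1/(2089/(-8950) + 216) = 1/(2089*(-1/8950) + 216) = 1/(-2089/8950 + 216) = 1/(1931111/8950) = 8950/1931111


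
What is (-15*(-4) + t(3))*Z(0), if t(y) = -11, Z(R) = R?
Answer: 0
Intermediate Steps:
(-15*(-4) + t(3))*Z(0) = (-15*(-4) - 11)*0 = (60 - 11)*0 = 49*0 = 0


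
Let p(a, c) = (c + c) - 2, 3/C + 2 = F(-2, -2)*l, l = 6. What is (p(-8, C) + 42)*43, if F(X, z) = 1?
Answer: 3569/2 ≈ 1784.5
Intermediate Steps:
C = 3/4 (C = 3/(-2 + 1*6) = 3/(-2 + 6) = 3/4 ≈ 0.75000)
p(a, c) = -2 + 2*c (p(a, c) = 2*c - 2 = -2 + 2*c)
(p(-8, C) + 42)*43 = ((-2 + 2*(3/4)) + 42)*43 = ((-2 + 3/2) + 42)*43 = (-1/2 + 42)*43 = (83/2)*43 = 3569/2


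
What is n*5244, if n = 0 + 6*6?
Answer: 188784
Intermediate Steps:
n = 36 (n = 0 + 36 = 36)
n*5244 = 36*5244 = 188784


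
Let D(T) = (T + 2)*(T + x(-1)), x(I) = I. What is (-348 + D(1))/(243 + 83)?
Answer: -174/163 ≈ -1.0675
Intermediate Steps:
D(T) = (-1 + T)*(2 + T) (D(T) = (T + 2)*(T - 1) = (2 + T)*(-1 + T) = (-1 + T)*(2 + T))
(-348 + D(1))/(243 + 83) = (-348 + (-2 + 1 + 1**2))/(243 + 83) = (-348 + (-2 + 1 + 1))/326 = (-348 + 0)*(1/326) = -348*1/326 = -174/163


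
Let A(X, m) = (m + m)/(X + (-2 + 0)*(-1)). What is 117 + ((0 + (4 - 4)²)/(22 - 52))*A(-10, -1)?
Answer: 117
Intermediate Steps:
A(X, m) = 2*m/(2 + X) (A(X, m) = (2*m)/(X - 2*(-1)) = (2*m)/(X + 2) = (2*m)/(2 + X) = 2*m/(2 + X))
117 + ((0 + (4 - 4)²)/(22 - 52))*A(-10, -1) = 117 + ((0 + (4 - 4)²)/(22 - 52))*(2*(-1)/(2 - 10)) = 117 + ((0 + 0²)/(-30))*(2*(-1)/(-8)) = 117 + ((0 + 0)*(-1/30))*(2*(-1)*(-⅛)) = 117 + (0*(-1/30))*(¼) = 117 + 0*(¼) = 117 + 0 = 117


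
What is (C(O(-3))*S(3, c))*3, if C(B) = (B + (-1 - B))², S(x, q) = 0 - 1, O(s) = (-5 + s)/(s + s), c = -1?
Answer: -3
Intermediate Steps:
O(s) = (-5 + s)/(2*s) (O(s) = (-5 + s)/((2*s)) = (-5 + s)*(1/(2*s)) = (-5 + s)/(2*s))
S(x, q) = -1
C(B) = 1 (C(B) = (-1)² = 1)
(C(O(-3))*S(3, c))*3 = (1*(-1))*3 = -1*3 = -3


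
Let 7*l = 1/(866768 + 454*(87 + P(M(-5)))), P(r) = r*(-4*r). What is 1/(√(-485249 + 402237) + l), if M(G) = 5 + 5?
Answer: 5072662/2136056463395446929 - 51463799532488*I*√20753/2136056463395446929 ≈ 2.3748e-12 - 0.0034708*I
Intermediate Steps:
M(G) = 10
P(r) = -4*r²
l = 1/5072662 (l = 1/(7*(866768 + 454*(87 - 4*10²))) = 1/(7*(866768 + 454*(87 - 4*100))) = 1/(7*(866768 + 454*(87 - 400))) = 1/(7*(866768 + 454*(-313))) = 1/(7*(866768 - 142102)) = (⅐)/724666 = (⅐)*(1/724666) = 1/5072662 ≈ 1.9714e-7)
1/(√(-485249 + 402237) + l) = 1/(√(-485249 + 402237) + 1/5072662) = 1/(√(-83012) + 1/5072662) = 1/(2*I*√20753 + 1/5072662) = 1/(1/5072662 + 2*I*√20753)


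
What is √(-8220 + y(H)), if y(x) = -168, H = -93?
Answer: 6*I*√233 ≈ 91.586*I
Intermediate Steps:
√(-8220 + y(H)) = √(-8220 - 168) = √(-8388) = 6*I*√233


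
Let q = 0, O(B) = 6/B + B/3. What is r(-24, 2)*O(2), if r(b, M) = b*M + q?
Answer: -176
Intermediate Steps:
O(B) = 6/B + B/3 (O(B) = 6/B + B*(⅓) = 6/B + B/3)
r(b, M) = M*b (r(b, M) = b*M + 0 = M*b + 0 = M*b)
r(-24, 2)*O(2) = (2*(-24))*(6/2 + (⅓)*2) = -48*(6*(½) + ⅔) = -48*(3 + ⅔) = -48*11/3 = -176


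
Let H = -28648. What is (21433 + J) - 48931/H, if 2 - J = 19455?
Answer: 56771971/28648 ≈ 1981.7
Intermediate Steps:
J = -19453 (J = 2 - 1*19455 = 2 - 19455 = -19453)
(21433 + J) - 48931/H = (21433 - 19453) - 48931/(-28648) = 1980 - 48931*(-1/28648) = 1980 + 48931/28648 = 56771971/28648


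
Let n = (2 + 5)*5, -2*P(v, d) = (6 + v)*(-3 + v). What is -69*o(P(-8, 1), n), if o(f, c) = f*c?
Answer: 26565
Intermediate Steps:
P(v, d) = -(-3 + v)*(6 + v)/2 (P(v, d) = -(6 + v)*(-3 + v)/2 = -(-3 + v)*(6 + v)/2)
n = 35 (n = 7*5 = 35)
o(f, c) = c*f
-69*o(P(-8, 1), n) = -2415*(9 - 3/2*(-8) - 1/2*(-8)**2) = -2415*(9 + 12 - 1/2*64) = -2415*(9 + 12 - 32) = -2415*(-11) = -69*(-385) = 26565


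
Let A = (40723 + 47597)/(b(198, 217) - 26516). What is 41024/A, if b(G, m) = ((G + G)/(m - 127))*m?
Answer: -13653941/1150 ≈ -11873.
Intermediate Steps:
b(G, m) = 2*G*m/(-127 + m) (b(G, m) = ((2*G)/(-127 + m))*m = (2*G/(-127 + m))*m = 2*G*m/(-127 + m))
A = -73600/21301 (A = (40723 + 47597)/(2*198*217/(-127 + 217) - 26516) = 88320/(2*198*217/90 - 26516) = 88320/(2*198*217*(1/90) - 26516) = 88320/(4774/5 - 26516) = 88320/(-127806/5) = 88320*(-5/127806) = -73600/21301 ≈ -3.4552)
41024/A = 41024/(-73600/21301) = 41024*(-21301/73600) = -13653941/1150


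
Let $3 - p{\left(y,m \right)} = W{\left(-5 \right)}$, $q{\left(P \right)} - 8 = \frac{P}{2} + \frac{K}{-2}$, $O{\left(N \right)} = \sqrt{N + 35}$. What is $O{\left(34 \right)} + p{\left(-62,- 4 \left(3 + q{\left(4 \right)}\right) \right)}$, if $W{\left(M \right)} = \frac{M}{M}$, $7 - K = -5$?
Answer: $2 + \sqrt{69} \approx 10.307$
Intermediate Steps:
$O{\left(N \right)} = \sqrt{35 + N}$
$K = 12$ ($K = 7 - -5 = 7 + 5 = 12$)
$W{\left(M \right)} = 1$
$q{\left(P \right)} = 2 + \frac{P}{2}$ ($q{\left(P \right)} = 8 + \left(\frac{P}{2} + \frac{12}{-2}\right) = 8 + \left(P \frac{1}{2} + 12 \left(- \frac{1}{2}\right)\right) = 8 + \left(\frac{P}{2} - 6\right) = 8 + \left(-6 + \frac{P}{2}\right) = 2 + \frac{P}{2}$)
$p{\left(y,m \right)} = 2$ ($p{\left(y,m \right)} = 3 - 1 = 2$)
$O{\left(34 \right)} + p{\left(-62,- 4 \left(3 + q{\left(4 \right)}\right) \right)} = \sqrt{35 + 34} + 2 = \sqrt{69} + 2 = 2 + \sqrt{69}$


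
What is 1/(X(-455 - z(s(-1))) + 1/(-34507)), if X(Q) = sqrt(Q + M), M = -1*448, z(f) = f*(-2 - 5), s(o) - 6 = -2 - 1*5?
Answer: -34507/1083567074591 - 1190733049*I*sqrt(910)/1083567074591 ≈ -3.1846e-8 - 0.03315*I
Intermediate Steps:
s(o) = -1 (s(o) = 6 + (-2 - 1*5) = 6 + (-2 - 5) = 6 - 7 = -1)
z(f) = -7*f (z(f) = f*(-7) = -7*f)
M = -448
X(Q) = sqrt(-448 + Q) (X(Q) = sqrt(Q - 448) = sqrt(-448 + Q))
1/(X(-455 - z(s(-1))) + 1/(-34507)) = 1/(sqrt(-448 + (-455 - (-7)*(-1))) + 1/(-34507)) = 1/(sqrt(-448 + (-455 - 1*7)) - 1/34507) = 1/(sqrt(-448 + (-455 - 7)) - 1/34507) = 1/(sqrt(-448 - 462) - 1/34507) = 1/(sqrt(-910) - 1/34507) = 1/(I*sqrt(910) - 1/34507) = 1/(-1/34507 + I*sqrt(910))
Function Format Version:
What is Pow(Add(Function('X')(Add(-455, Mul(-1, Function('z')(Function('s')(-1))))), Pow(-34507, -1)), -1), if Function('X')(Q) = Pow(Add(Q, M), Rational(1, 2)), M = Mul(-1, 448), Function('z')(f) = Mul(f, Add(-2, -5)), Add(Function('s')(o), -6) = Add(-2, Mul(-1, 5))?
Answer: Add(Rational(-34507, 1083567074591), Mul(Rational(-1190733049, 1083567074591), I, Pow(910, Rational(1, 2)))) ≈ Add(-3.1846e-8, Mul(-0.033150, I))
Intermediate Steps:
Function('s')(o) = -1 (Function('s')(o) = Add(6, Add(-2, Mul(-1, 5))) = Add(6, Add(-2, -5)) = Add(6, -7) = -1)
Function('z')(f) = Mul(-7, f) (Function('z')(f) = Mul(f, -7) = Mul(-7, f))
M = -448
Function('X')(Q) = Pow(Add(-448, Q), Rational(1, 2)) (Function('X')(Q) = Pow(Add(Q, -448), Rational(1, 2)) = Pow(Add(-448, Q), Rational(1, 2)))
Pow(Add(Function('X')(Add(-455, Mul(-1, Function('z')(Function('s')(-1))))), Pow(-34507, -1)), -1) = Pow(Add(Pow(Add(-448, Add(-455, Mul(-1, Mul(-7, -1)))), Rational(1, 2)), Pow(-34507, -1)), -1) = Pow(Add(Pow(Add(-448, Add(-455, Mul(-1, 7))), Rational(1, 2)), Rational(-1, 34507)), -1) = Pow(Add(Pow(Add(-448, Add(-455, -7)), Rational(1, 2)), Rational(-1, 34507)), -1) = Pow(Add(Pow(Add(-448, -462), Rational(1, 2)), Rational(-1, 34507)), -1) = Pow(Add(Pow(-910, Rational(1, 2)), Rational(-1, 34507)), -1) = Pow(Add(Mul(I, Pow(910, Rational(1, 2))), Rational(-1, 34507)), -1) = Pow(Add(Rational(-1, 34507), Mul(I, Pow(910, Rational(1, 2)))), -1)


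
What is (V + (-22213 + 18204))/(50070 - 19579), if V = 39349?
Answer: 35340/30491 ≈ 1.1590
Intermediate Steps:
(V + (-22213 + 18204))/(50070 - 19579) = (39349 + (-22213 + 18204))/(50070 - 19579) = (39349 - 4009)/30491 = 35340*(1/30491) = 35340/30491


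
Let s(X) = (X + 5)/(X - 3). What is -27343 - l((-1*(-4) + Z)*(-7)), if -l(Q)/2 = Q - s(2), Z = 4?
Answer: -27441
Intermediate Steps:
s(X) = (5 + X)/(-3 + X)
l(Q) = -14 - 2*Q (l(Q) = -2*(Q - (5 + 2)/(-3 + 2)) = -2*(Q - 7/(-1)) = -2*(Q - (-1)*7) = -2*(Q - 1*(-7)) = -2*(Q + 7) = -2*(7 + Q) = -14 - 2*Q)
-27343 - l((-1*(-4) + Z)*(-7)) = -27343 - (-14 - 2*(-1*(-4) + 4)*(-7)) = -27343 - (-14 - 2*(4 + 4)*(-7)) = -27343 - (-14 - 16*(-7)) = -27343 - (-14 - 2*(-56)) = -27343 - (-14 + 112) = -27343 - 1*98 = -27343 - 98 = -27441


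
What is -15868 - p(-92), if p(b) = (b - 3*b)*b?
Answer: 1060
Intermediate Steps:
p(b) = -2*b**2 (p(b) = (-2*b)*b = -2*b**2)
-15868 - p(-92) = -15868 - (-2)*(-92)**2 = -15868 - (-2)*8464 = -15868 - 1*(-16928) = -15868 + 16928 = 1060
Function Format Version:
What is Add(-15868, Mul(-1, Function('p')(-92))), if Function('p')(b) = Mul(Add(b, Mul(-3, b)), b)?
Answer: 1060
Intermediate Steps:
Function('p')(b) = Mul(-2, Pow(b, 2)) (Function('p')(b) = Mul(Mul(-2, b), b) = Mul(-2, Pow(b, 2)))
Add(-15868, Mul(-1, Function('p')(-92))) = Add(-15868, Mul(-1, Mul(-2, Pow(-92, 2)))) = Add(-15868, Mul(-1, Mul(-2, 8464))) = Add(-15868, Mul(-1, -16928)) = Add(-15868, 16928) = 1060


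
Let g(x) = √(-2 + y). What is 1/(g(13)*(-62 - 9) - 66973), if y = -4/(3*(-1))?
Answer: -200919/13456158269 + 71*I*√6/13456158269 ≈ -1.4931e-5 + 1.2924e-8*I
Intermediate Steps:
y = 4/3 (y = -4/(-3) = -4*(-⅓) = 4/3 ≈ 1.3333)
g(x) = I*√6/3 (g(x) = √(-2 + 4/3) = √(-⅔) = I*√6/3)
1/(g(13)*(-62 - 9) - 66973) = 1/((I*√6/3)*(-62 - 9) - 66973) = 1/((I*√6/3)*(-71) - 66973) = 1/(-71*I*√6/3 - 66973) = 1/(-66973 - 71*I*√6/3)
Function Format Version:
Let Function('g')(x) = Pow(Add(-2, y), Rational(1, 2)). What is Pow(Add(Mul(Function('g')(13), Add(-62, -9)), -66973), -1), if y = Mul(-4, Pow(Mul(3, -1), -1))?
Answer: Add(Rational(-200919, 13456158269), Mul(Rational(71, 13456158269), I, Pow(6, Rational(1, 2)))) ≈ Add(-1.4931e-5, Mul(1.2924e-8, I))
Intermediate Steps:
y = Rational(4, 3) (y = Mul(-4, Pow(-3, -1)) = Mul(-4, Rational(-1, 3)) = Rational(4, 3) ≈ 1.3333)
Function('g')(x) = Mul(Rational(1, 3), I, Pow(6, Rational(1, 2))) (Function('g')(x) = Pow(Add(-2, Rational(4, 3)), Rational(1, 2)) = Pow(Rational(-2, 3), Rational(1, 2)) = Mul(Rational(1, 3), I, Pow(6, Rational(1, 2))))
Pow(Add(Mul(Function('g')(13), Add(-62, -9)), -66973), -1) = Pow(Add(Mul(Mul(Rational(1, 3), I, Pow(6, Rational(1, 2))), Add(-62, -9)), -66973), -1) = Pow(Add(Mul(Mul(Rational(1, 3), I, Pow(6, Rational(1, 2))), -71), -66973), -1) = Pow(Add(Mul(Rational(-71, 3), I, Pow(6, Rational(1, 2))), -66973), -1) = Pow(Add(-66973, Mul(Rational(-71, 3), I, Pow(6, Rational(1, 2)))), -1)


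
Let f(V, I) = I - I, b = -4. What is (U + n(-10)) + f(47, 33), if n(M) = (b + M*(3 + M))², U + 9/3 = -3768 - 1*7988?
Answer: -7403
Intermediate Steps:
U = -11759 (U = -3 + (-3768 - 1*7988) = -3 + (-3768 - 7988) = -3 - 11756 = -11759)
f(V, I) = 0
n(M) = (-4 + M*(3 + M))²
(U + n(-10)) + f(47, 33) = (-11759 + (-4 + (-10)² + 3*(-10))²) + 0 = (-11759 + (-4 + 100 - 30)²) + 0 = (-11759 + 66²) + 0 = (-11759 + 4356) + 0 = -7403 + 0 = -7403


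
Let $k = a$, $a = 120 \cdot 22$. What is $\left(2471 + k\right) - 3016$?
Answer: $2095$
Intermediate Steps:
$a = 2640$
$k = 2640$
$\left(2471 + k\right) - 3016 = \left(2471 + 2640\right) - 3016 = 5111 - 3016 = 2095$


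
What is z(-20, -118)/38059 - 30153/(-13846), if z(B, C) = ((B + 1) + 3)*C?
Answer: 7290275/3273074 ≈ 2.2273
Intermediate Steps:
z(B, C) = C*(4 + B) (z(B, C) = ((1 + B) + 3)*C = (4 + B)*C = C*(4 + B))
z(-20, -118)/38059 - 30153/(-13846) = -118*(4 - 20)/38059 - 30153/(-13846) = -118*(-16)*(1/38059) - 30153*(-1/13846) = 1888*(1/38059) + 1311/602 = 1888/38059 + 1311/602 = 7290275/3273074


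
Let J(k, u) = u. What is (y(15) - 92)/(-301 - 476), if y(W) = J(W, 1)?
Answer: 13/111 ≈ 0.11712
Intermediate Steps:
y(W) = 1
(y(15) - 92)/(-301 - 476) = (1 - 92)/(-301 - 476) = -91/(-777) = -91*(-1/777) = 13/111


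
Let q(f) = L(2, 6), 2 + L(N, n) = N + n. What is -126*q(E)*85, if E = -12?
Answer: -64260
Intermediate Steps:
L(N, n) = -2 + N + n (L(N, n) = -2 + (N + n) = -2 + N + n)
q(f) = 6 (q(f) = -2 + 2 + 6 = 6)
-126*q(E)*85 = -126*6*85 = -756*85 = -64260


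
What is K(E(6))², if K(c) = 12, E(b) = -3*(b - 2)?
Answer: 144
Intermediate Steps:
E(b) = 6 - 3*b (E(b) = -3*(-2 + b) = 6 - 3*b)
K(E(6))² = 12² = 144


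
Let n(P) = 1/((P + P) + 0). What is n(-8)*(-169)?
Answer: 169/16 ≈ 10.563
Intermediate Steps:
n(P) = 1/(2*P) (n(P) = 1/(2*P + 0) = 1/(2*P))
n(-8)*(-169) = ((1/2)/(-8))*(-169) = ((1/2)*(-1/8))*(-169) = -1/16*(-169) = 169/16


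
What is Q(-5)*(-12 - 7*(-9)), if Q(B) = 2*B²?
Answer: 2550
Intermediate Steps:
Q(-5)*(-12 - 7*(-9)) = (2*(-5)²)*(-12 - 7*(-9)) = (2*25)*(-12 + 63) = 50*51 = 2550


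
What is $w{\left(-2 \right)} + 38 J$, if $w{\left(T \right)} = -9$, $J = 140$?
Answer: $5311$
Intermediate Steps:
$w{\left(-2 \right)} + 38 J = -9 + 38 \cdot 140 = -9 + 5320 = 5311$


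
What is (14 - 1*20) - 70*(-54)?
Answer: 3774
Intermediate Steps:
(14 - 1*20) - 70*(-54) = (14 - 20) + 3780 = -6 + 3780 = 3774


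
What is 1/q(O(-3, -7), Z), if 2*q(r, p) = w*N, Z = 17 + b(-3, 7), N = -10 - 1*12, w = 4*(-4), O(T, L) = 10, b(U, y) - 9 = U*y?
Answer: 1/176 ≈ 0.0056818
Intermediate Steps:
b(U, y) = 9 + U*y
w = -16
N = -22 (N = -10 - 12 = -22)
Z = 5 (Z = 17 + (9 - 3*7) = 17 + (9 - 21) = 17 - 12 = 5)
q(r, p) = 176 (q(r, p) = (-16*(-22))/2 = (½)*352 = 176)
1/q(O(-3, -7), Z) = 1/176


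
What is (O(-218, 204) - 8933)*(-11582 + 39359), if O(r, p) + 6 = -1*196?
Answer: -253742895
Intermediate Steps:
O(r, p) = -202 (O(r, p) = -6 - 1*196 = -6 - 196 = -202)
(O(-218, 204) - 8933)*(-11582 + 39359) = (-202 - 8933)*(-11582 + 39359) = -9135*27777 = -253742895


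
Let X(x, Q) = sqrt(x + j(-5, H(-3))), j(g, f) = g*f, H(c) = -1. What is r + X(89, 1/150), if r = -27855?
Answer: -27855 + sqrt(94) ≈ -27845.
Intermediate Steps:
j(g, f) = f*g
X(x, Q) = sqrt(5 + x) (X(x, Q) = sqrt(x - 1*(-5)) = sqrt(x + 5) = sqrt(5 + x))
r + X(89, 1/150) = -27855 + sqrt(5 + 89) = -27855 + sqrt(94)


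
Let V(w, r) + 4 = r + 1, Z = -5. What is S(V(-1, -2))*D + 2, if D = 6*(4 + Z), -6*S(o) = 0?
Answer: 2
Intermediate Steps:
V(w, r) = -3 + r (V(w, r) = -4 + (r + 1) = -4 + (1 + r) = -3 + r)
S(o) = 0 (S(o) = -⅙*0 = 0)
D = -6 (D = 6*(4 - 5) = 6*(-1) = -6)
S(V(-1, -2))*D + 2 = 0*(-6) + 2 = 0 + 2 = 2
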